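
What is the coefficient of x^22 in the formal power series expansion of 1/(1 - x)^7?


The negative binomial / multiset identity is
1/(1 - x)^r = sum_{k>=0} C(k + r - 1, r - 1) x^k.
Here r = 7 and k = 22, so the coefficient is
C(22 + 6, 6) = C(28, 6)
= 376740

376740


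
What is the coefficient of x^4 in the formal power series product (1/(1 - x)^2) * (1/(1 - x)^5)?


Combine the factors: (1/(1 - x)^2) * (1/(1 - x)^5) = 1/(1 - x)^7.
Then use 1/(1 - x)^r = sum_{k>=0} C(k + r - 1, r - 1) x^k with r = 7 and k = 4:
C(10, 6) = 210.

210


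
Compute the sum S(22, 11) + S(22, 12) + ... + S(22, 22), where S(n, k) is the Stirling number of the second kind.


By definition, S(n, k) counts partitions of an n-set into exactly k nonempty blocks.
Computing row n = 22 for k = 11..22:
S(22, k): 366282500870286, 108823356051137, 22496861868481, 3295165281331, 345615943200, 26046574004, 1404142047, 53374629, 1389850, 23485, 231, 1
Sum = 501271005518682.

501271005518682


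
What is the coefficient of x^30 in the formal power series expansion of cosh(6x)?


The Maclaurin series is cosh(t) = sum_{m>=0} t^(2m) / (2m)!, so substituting t = 6x, only even powers of x are nonzero, with coefficient of x^(2m) equal to 6^(2m) / (2m)!.
For x^30 the coefficient is 6^30/30! = 221073919720733357899776/265252859812191058636308480000000 = 688747536/826385373016328125.

688747536/826385373016328125


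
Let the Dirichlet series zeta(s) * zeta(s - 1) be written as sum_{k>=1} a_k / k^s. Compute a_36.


Convolution gives a_k = sum_{d | k} d * 1 = sum_{d | k} d = sigma(k), the sum of positive divisors of k.
For k = 36, the divisors are 1, 2, 3, 4, 6, 9, 12, 18, 36, so
sigma(36) = 1 + 2 + 3 + 4 + 6 + 9 + 12 + 18 + 36 = 91.

91


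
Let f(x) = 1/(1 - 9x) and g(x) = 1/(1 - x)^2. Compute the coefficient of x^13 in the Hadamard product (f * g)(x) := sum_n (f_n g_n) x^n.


f has coefficients f_k = 9^k. For g = 1/(1 - x)^2 the coefficient is g_k = C(k + 1, 1) = k + 1. The Hadamard coefficient is (f * g)_k = 9^k * (k + 1).
For k = 13: 9^13 * 14 = 2541865828329 * 14 = 35586121596606.

35586121596606


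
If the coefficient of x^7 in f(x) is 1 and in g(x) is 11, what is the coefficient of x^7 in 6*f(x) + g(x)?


Scalar multiplication scales coefficients: 6 * 1 = 6.
Then add the g coefficient: 6 + 11
= 17

17


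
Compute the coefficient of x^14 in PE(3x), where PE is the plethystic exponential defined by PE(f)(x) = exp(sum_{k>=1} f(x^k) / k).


With f(x) = 3x, the exponent is sum_{k>=1} 3 x^k / k = 3 * (-ln(1 - x)). Exponentiating:
PE(3x) = exp(-3 ln(1 - x)) = 1/(1 - x)^3.
By the negative binomial expansion, [x^n] 1/(1 - x)^3 = C(n + 2, 2).
For n = 14: C(16, 2) = 120.

120


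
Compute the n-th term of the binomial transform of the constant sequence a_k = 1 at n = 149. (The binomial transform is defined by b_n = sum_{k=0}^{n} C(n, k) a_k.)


With a_k = 1 for all k, b_n = sum_{k=0}^{n} C(n, k) = 2^n by the binomial theorem.
For n = 149: 2^149 = 713623846352979940529142984724747568191373312.

713623846352979940529142984724747568191373312


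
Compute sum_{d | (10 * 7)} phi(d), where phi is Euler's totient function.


First, 10 * 7 = 70. One classical identity is sum_{d | n} phi(d) = n (each k in [1, n] has a unique gcd with n, and among the k's with gcd(k, n) = n/d there are phi(d) of them). So the sum equals 70. We also verify directly:
Divisors of 70: 1, 2, 5, 7, 10, 14, 35, 70.
phi values: 1, 1, 4, 6, 4, 6, 24, 24.
Sum = 70.

70


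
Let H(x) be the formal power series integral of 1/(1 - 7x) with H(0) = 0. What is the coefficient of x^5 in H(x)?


1/(1 - 7x) = sum_{k>=0} 7^k x^k. Integrating termwise with H(0) = 0:
H(x) = sum_{k>=0} 7^k x^(k+1) / (k+1) = sum_{m>=1} 7^(m-1) x^m / m.
For m = 5: 7^4/5 = 2401/5 = 2401/5.

2401/5


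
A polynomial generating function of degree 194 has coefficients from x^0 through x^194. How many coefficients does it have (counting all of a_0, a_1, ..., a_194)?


A polynomial of degree 194 takes the form a_0 + a_1 x + ... + a_194 x^194.
The number of coefficients is 194 + 1 = 195.

195


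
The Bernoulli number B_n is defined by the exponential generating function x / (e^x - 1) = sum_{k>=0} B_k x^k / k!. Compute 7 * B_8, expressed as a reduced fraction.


Bernoulli numbers can also be computed recursively via B_0 = 1 and sum_{j=0}^{m} C(m+1, j) B_j = 0 for m >= 1. Odd-index Bernoulli numbers vanish for k >= 3.
Computing B_8 = -1/30, so 7 * B_8 = 7 * -1/30 = -7/30.

-7/30


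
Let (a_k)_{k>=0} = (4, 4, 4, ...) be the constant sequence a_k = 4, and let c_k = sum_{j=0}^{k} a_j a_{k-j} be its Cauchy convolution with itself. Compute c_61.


Since a_j = 4 for all j >= 0, the convolution sum becomes
c_k = sum_{j=0}^{k} 4 * 4 = 16 * (k + 1).
Equivalently, the generating function of (a_k) is 4/(1 - x) and its square is 16/(1 - x)^2 = sum_{k>=0} 16(k + 1) x^k.
For k = 61: 16 * 62 = 992.

992


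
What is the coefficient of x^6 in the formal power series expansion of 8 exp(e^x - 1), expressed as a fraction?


exp(e^x - 1) is the exponential generating function for the Bell numbers Bell_k: exp(e^x - 1) = sum_{k>=0} Bell_k x^k / k!.
So the coefficient of x^6 in 8 exp(e^x - 1) is 8 Bell_6 / 6!.
Computing: Bell_6 = 203 and 6! = 720, giving
8 * 203/720 = 203/90.

203/90


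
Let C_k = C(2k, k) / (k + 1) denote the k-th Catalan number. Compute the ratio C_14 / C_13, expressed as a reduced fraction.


Using C_k = (2k)! / (k! (k+1)!), the ratio C_{k+1}/C_k simplifies to
C_{k+1}/C_k = [(2k+2)! / ((k+1)! (k+2)!)] * [k! (k+1)! / (2k)!]
 = (2k+2)(2k+1) / ((k+1)(k+2)) = 2(2k+1) / (k+2).
For k = 13: 2(2*13 + 1) / (13 + 2) = 54/15 = 18/5.

18/5


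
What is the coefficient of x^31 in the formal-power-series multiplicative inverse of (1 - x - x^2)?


Let the inverse be f(x) = sum_{k>=0} a_k x^k. From f(x) * (1 - x - x^2) = 1 and matching coefficients:
 x^0: a_0 = 1.
 x^1: a_1 - a_0 = 0, so a_1 = 1.
 x^k (k >= 2): a_k - a_{k-1} - a_{k-2} = 0, i.e. a_k = a_{k-1} + a_{k-2}.
This is the Fibonacci-type recurrence shifted so that a_0 = a_1 = 1.
Iterating: a_0=1, a_1=1, a_2=2, a_3=3, a_4=5, a_5=8, a_6=13, a_7=21, a_8=34, a_9=55, ...
a_31 = 2178309.

2178309


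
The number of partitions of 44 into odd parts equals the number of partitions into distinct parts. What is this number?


Computing partitions of 44 into odd parts (1, 3, 5, ...):
Using the generating function prod_{k>=0} 1/(1-x^(2k+1)),
the count is 1816

1816


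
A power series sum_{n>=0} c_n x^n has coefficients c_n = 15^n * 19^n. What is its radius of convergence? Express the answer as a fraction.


By the root test (Cauchy-Hadamard), the radius is R = 1 / limsup_n |c_n|^(1/n).
Here |c_n|^(1/n) = (15^n * 19^n)^(1/n) = 15 * 19 = 285 for all n.
So R = 1/285 = 1/285.

1/285


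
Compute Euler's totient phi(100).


phi(n) counts integers in [1, n] coprime to n. Using the multiplicative formula phi(n) = n * prod_{p | n} (1 - 1/p):
100 = 2^2 * 5^2, so
phi(100) = 100 * (1 - 1/2) * (1 - 1/5) = 40.

40


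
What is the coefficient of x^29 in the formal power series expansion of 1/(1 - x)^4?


The negative binomial / multiset identity is
1/(1 - x)^r = sum_{k>=0} C(k + r - 1, r - 1) x^k.
Here r = 4 and k = 29, so the coefficient is
C(29 + 3, 3) = C(32, 3)
= 4960

4960


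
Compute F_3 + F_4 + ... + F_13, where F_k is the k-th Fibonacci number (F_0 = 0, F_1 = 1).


Use the identity sum_{k=0}^{N} F_k = F_{N+2} - 1 (which follows from F_{k+2} - F_{k+1} = F_k). Then
sum_{k=3}^{13} F_k = (F_{15} - 1) - (F_{4} - 1) = F_{15} - F_{4}.
Computing: F_{15} = 610, F_{4} = 3, so
Sum = 610 - 3 = 607.

607


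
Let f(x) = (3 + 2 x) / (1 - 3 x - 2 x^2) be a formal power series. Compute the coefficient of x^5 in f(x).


Write f(x) = sum_{k>=0} a_k x^k. Multiplying both sides by 1 - 3 x - 2 x^2 gives
(1 - 3 x - 2 x^2) sum_{k>=0} a_k x^k = 3 + 2 x.
Matching coefficients:
 x^0: a_0 = 3
 x^1: a_1 - 3 a_0 = 2  =>  a_1 = 3*3 + 2 = 11
 x^k (k >= 2): a_k = 3 a_{k-1} + 2 a_{k-2}.
Iterating: a_2 = 39, a_3 = 139, a_4 = 495, a_5 = 1763.
So the coefficient of x^5 is 1763.

1763


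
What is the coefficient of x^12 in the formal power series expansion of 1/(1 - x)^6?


The expansion 1/(1 - x)^r = sum_{k>=0} C(k + r - 1, r - 1) x^k follows from the multiset / negative-binomial theorem (or from repeated differentiation of the geometric series).
For r = 6 and k = 12:
C(17, 5) = 355687428096000 / (120 * 479001600) = 6188.

6188


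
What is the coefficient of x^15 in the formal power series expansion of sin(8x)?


The Maclaurin series is sin(t) = sum_{k>=0} (-1)^k t^(2k+1) / (2k+1)!, so substituting t = 8x, only odd powers of x are nonzero, with coefficient of x^(2k+1) equal to (-1)^k 8^(2k+1) / (2k+1)!.
Write 15 = 2*7 + 1, giving the coefficient (-1)^7 * 8^15 / 15! = -35184372088832/1307674368000 = -17179869184/638512875.

-17179869184/638512875


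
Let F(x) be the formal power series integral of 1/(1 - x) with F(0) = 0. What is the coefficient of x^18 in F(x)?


1/(1 - x) = sum_{k>=0} x^k. Integrating termwise and using F(0) = 0 gives
F(x) = sum_{k>=0} x^(k+1) / (k+1) = sum_{m>=1} x^m / m = -ln(1 - x).
So the coefficient of x^18 is 1/18 = 1/18.

1/18


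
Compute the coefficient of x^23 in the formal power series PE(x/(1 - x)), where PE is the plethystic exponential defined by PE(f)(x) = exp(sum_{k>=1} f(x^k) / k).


For f(x) = x/(1 - x) we have
sum_{k>=1} f(x^k) / k = sum_{k>=1} (1/k) * x^k / (1 - x^k) = sum_{k, m >= 1} x^(k m) / k,
which after exponentiating simplifies to
PE(x/(1 - x)) = prod_{k>=1} 1 / (1 - x^k).
This is the generating function for the partition function p(n), so the coefficient of x^23 is p(23).
Computing p(23) by dynamic programming over parts 1, 2, ..., 23: p(23) = 1255.

1255


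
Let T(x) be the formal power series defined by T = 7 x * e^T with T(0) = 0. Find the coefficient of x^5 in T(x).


Apply the Lagrange inversion formula: if T = 7 x * phi(T) with phi(t) = e^t, then
[x^n] T = 7^n * (1/n) [t^(n-1)] phi(t)^n = 7^n * (1/n) [t^(n-1)] e^(n t) = 7^n * (1/n) * n^(n-1) / (n-1)! = 7^n * n^(n-1) / n!.
When c = 1 this is the Cayley count of rooted labeled trees on n vertices, divided by n!.
For n = 5: 7^5 * 5^4 / 5! = 16807 * 625/120 = 2100875/24.

2100875/24


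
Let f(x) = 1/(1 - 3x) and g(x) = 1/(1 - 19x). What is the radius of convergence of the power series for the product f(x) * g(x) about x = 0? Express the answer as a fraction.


The radius of 1/(1 - 3x) is 1/3 (nearest singularity at x = 1/3), and the radius of 1/(1 - 19x) is 1/19.
The product f(x)*g(x) = 1/((1 - 3x)(1 - 19x)) has singularities at both 1/3 and 1/19, so its radius of convergence is the distance to the nearest one:
min(1/3, 1/19) = 1/19.

1/19


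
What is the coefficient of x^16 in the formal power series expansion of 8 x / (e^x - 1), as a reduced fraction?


The exponential generating function for Bernoulli numbers is
x / (e^x - 1) = sum_{k>=0} B_k x^k / k!.
So the coefficient of x^16 in 8 x / (e^x - 1) is 8 B_16 / 16!.
Computing: B_16 = -3617/510, 16! = 20922789888000, giving
8 * -3617/510 / 20922789888000 = -3617/1333827855360000.

-3617/1333827855360000


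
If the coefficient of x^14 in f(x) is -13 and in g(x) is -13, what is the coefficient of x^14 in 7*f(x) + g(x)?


Scalar multiplication scales coefficients: 7 * -13 = -91.
Then add the g coefficient: -91 + -13
= -104

-104


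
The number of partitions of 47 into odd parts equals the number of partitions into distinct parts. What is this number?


Computing partitions of 47 into odd parts (1, 3, 5, ...):
Using the generating function prod_{k>=0} 1/(1-x^(2k+1)),
the count is 2590

2590


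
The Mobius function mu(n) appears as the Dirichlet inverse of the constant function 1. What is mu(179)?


179 = 179 (all distinct primes).
mu(179) = (-1)^1 = -1

-1


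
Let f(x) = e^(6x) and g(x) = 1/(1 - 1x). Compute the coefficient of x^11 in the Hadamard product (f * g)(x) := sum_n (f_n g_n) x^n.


Expanding: f_k = 6^k/k! (from e^(6x)) and g_k = 1^k (from 1/(1 - 1x)). So the Hadamard coefficient (f * g)_k = 6^k 1^k / k! = (6)^k / k!.
For k = 11: 6^11/11! = 362797056/39916800 = 17496/1925.

17496/1925


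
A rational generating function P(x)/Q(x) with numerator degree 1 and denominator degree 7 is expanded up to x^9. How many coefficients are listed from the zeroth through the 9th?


Expanding up to x^9 gives the coefficients for x^0, x^1, ..., x^9.
That is 9 + 1 = 10 coefficients in total.

10


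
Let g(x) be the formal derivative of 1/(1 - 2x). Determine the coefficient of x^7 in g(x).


Differentiate termwise: d/dx sum_{k>=0} 2^k x^k = sum_{k>=1} k 2^k x^(k-1) = sum_{j>=0} (j+1) 2^(j+1) x^j.
Equivalently, d/dx [1/(1 - 2x)] = 2/(1 - 2x)^2.
For j = 7: 8 * 2^8 = 8 * 256 = 2048.

2048


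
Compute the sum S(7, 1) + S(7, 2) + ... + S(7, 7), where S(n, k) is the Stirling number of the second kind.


By definition, S(n, k) counts partitions of an n-set into exactly k nonempty blocks.
Computing row n = 7 for k = 1..7:
S(7, k): 1, 63, 301, 350, 140, 21, 1
Sum = 877. (This equals Bell_7 since the sum runs over all k.)

877


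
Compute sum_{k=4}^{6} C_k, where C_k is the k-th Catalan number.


C_4 through C_6: 14, 42, 132
Sum = 14 + 42 + 132
= 188

188


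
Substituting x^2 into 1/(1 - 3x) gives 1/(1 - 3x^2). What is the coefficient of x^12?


The coefficient of x^(2m) in 1/(1 - 3x^2) is 3^m.
With n = 12 = 2*6, the coefficient is 3^6 = 729.

729


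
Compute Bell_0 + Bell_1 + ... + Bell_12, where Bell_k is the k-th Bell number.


Recall Bell_k counts set partitions of a k-set (with Bell_0 = 1 by convention).
Bell_0 through Bell_12: 1, 1, 2, 5, 15, 52, 203, 877, 4140, 21147, 115975, 678570, 4213597
Sum = 1 + 1 + 2 + 5 + 15 + 52 + 203 + 877 + 4140 + 21147 + 115975 + 678570 + 4213597 = 5034585.

5034585


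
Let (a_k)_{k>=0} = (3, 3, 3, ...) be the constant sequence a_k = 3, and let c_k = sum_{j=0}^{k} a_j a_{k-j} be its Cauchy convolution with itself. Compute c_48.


Since a_j = 3 for all j >= 0, the convolution sum becomes
c_k = sum_{j=0}^{k} 3 * 3 = 9 * (k + 1).
Equivalently, the generating function of (a_k) is 3/(1 - x) and its square is 9/(1 - x)^2 = sum_{k>=0} 9(k + 1) x^k.
For k = 48: 9 * 49 = 441.

441


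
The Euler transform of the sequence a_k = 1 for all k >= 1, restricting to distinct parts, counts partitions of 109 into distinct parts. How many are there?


Partitions of 109 into distinct parts can be computed via generating function.
Product (1+x)(1+x^2)(1+x^3)...
The coefficient of x^109 = 927406

927406


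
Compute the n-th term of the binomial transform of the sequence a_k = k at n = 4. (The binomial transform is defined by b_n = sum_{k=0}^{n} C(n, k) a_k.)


With a_k = k, b_n = sum_{k=0}^{n} C(n, k) k. Using k * C(n, k) = n * C(n-1, k-1) gives b_n = n * sum_{k>=1} C(n-1, k-1) = n * 2^(n-1).
For n = 4: 4 * 2^3 = 4 * 8 = 32.

32


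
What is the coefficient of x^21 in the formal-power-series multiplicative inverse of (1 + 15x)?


The inverse is 1/(1 + 15x). Apply the geometric identity 1/(1 - y) = sum_{k>=0} y^k with y = -15x:
1/(1 + 15x) = sum_{k>=0} (-15)^k x^k.
So the coefficient of x^21 is (-15)^21 = -4987885095119476318359375.

-4987885095119476318359375


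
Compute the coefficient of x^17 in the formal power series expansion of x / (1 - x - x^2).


Let f(x) = sum_{k>=0} a_k x^k. Multiplying f(x) * (1 - x - x^2) = x and matching coefficients gives a_0 = 0, a_1 = 1, and a_k = a_{k-1} + a_{k-2} for k >= 2. These are the Fibonacci numbers F_k.
Iterating from F_0 = 0, F_1 = 1:
F_0=0, F_1=1, F_2=1, F_3=2, F_4=3, F_5=5, F_6=8, F_7=13, F_8=21, F_9=34, ...
F_17 = 1597.

1597


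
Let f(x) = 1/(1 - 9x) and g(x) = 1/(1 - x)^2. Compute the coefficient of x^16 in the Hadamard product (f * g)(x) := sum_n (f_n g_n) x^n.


f has coefficients f_k = 9^k. For g = 1/(1 - x)^2 the coefficient is g_k = C(k + 1, 1) = k + 1. The Hadamard coefficient is (f * g)_k = 9^k * (k + 1).
For k = 16: 9^16 * 17 = 1853020188851841 * 17 = 31501343210481297.

31501343210481297


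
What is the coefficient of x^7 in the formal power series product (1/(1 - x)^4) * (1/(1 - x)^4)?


Combine the factors: (1/(1 - x)^4) * (1/(1 - x)^4) = 1/(1 - x)^8.
Then use 1/(1 - x)^r = sum_{k>=0} C(k + r - 1, r - 1) x^k with r = 8 and k = 7:
C(14, 7) = 3432.

3432


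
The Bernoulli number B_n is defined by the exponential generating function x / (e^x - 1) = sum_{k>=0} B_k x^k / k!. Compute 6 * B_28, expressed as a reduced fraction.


Bernoulli numbers can also be computed recursively via B_0 = 1 and sum_{j=0}^{m} C(m+1, j) B_j = 0 for m >= 1. Odd-index Bernoulli numbers vanish for k >= 3.
Computing B_28 = -23749461029/870, so 6 * B_28 = 6 * -23749461029/870 = -23749461029/145.

-23749461029/145


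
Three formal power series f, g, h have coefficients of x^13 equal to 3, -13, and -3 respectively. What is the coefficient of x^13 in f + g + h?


Series addition is componentwise:
3 + -13 + -3
= -13

-13


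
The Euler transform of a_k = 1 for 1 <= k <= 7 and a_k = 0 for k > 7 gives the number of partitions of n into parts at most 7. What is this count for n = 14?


Partitions of 14 into parts at most 7:
Using generating function (1-x)^(-1)(1-x^2)^(-1)...(1-x^7)^(-1),
the coefficient of x^14 = 105

105


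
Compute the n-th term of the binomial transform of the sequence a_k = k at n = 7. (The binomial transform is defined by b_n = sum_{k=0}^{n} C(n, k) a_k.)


With a_k = k, b_n = sum_{k=0}^{n} C(n, k) k. Using k * C(n, k) = n * C(n-1, k-1) gives b_n = n * sum_{k>=1} C(n-1, k-1) = n * 2^(n-1).
For n = 7: 7 * 2^6 = 7 * 64 = 448.

448


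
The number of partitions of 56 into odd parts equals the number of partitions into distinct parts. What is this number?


Computing partitions of 56 into odd parts (1, 3, 5, ...):
Using the generating function prod_{k>=0} 1/(1-x^(2k+1)),
the count is 7108

7108


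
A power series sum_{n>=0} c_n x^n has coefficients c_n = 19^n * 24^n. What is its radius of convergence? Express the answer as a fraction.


By the root test (Cauchy-Hadamard), the radius is R = 1 / limsup_n |c_n|^(1/n).
Here |c_n|^(1/n) = (19^n * 24^n)^(1/n) = 19 * 24 = 456 for all n.
So R = 1/456 = 1/456.

1/456


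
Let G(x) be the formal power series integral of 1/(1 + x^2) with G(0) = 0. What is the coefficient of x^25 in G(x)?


1/(1 + x^2) = sum_{j>=0} (-1)^j x^(2j). Integrating termwise with G(0) = 0:
G(x) = sum_{j>=0} (-1)^j x^(2j+1) / (2j+1) = arctan(x).
Only odd powers are nonzero. For x^25 write 25 = 2*12 + 1, giving
(-1)^12 / 25 = 1/25 = 1/25.

1/25


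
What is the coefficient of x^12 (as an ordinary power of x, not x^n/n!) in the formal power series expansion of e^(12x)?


The exponential series is e^y = sum_{k>=0} y^k / k!. Substituting y = 12x gives
e^(12x) = sum_{k>=0} 12^k x^k / k!.
So the coefficient of x^n is a^n/n! with a = 12, n = 12:
12^12 / 12! = 8916100448256/479001600 = 35831808/1925

35831808/1925


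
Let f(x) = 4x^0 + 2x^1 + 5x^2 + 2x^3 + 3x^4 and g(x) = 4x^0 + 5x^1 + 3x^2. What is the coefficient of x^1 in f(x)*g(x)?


Cauchy product at x^1:
4*5 + 2*4
= 28

28


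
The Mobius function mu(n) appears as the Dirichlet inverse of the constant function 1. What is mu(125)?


125 has a squared prime factor, so mu(125) = 0.
Factorization reveals a repeated prime.

0


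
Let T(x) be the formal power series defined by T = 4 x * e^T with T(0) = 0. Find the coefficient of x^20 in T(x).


Apply the Lagrange inversion formula: if T = 4 x * phi(T) with phi(t) = e^t, then
[x^n] T = 4^n * (1/n) [t^(n-1)] phi(t)^n = 4^n * (1/n) [t^(n-1)] e^(n t) = 4^n * (1/n) * n^(n-1) / (n-1)! = 4^n * n^(n-1) / n!.
When c = 1 this is the Cayley count of rooted labeled trees on n vertices, divided by n!.
For n = 20: 4^20 * 20^19 / 20! = 1099511627776 * 5242880000000000000000000/2432902008176640000 = 35184372088832000000000000000/14849255421.

35184372088832000000000000000/14849255421


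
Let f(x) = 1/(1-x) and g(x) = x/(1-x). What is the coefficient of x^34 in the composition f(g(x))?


First simplify the composition: f(g(x)) = 1/(1 - x/(1-x)) = (1-x)/((1-x) - x) = (1-x)/(1-2x).
Now extract the coefficient. Write (1-x)/(1-2x) = 1/(1-2x) - x/(1-2x).
The coefficient of x^n in 1/(1-2x) is 2^n, and in x/(1-2x) is 2^(n-1) (for n >= 1).
So the coefficient of x^34 is 2^34 - 2^33 = 17179869184 - 8589934592 = 8589934592.

8589934592


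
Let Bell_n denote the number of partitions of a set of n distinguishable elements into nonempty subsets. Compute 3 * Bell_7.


Bell_7 can be computed from the Bell triangle or from Dobinski's identity Bell_n = (1/e) * sum_{k>=0} k^n / k!.
Computing Bell_7 = 877.
Then 3 * 877 = 2631.

2631


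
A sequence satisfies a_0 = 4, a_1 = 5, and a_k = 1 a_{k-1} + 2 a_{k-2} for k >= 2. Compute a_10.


The characteristic equation is t^2 - 1 t - 2 = 0, with roots r_1 = 2 and r_2 = -1 (so c_1 = r_1 + r_2, c_2 = -r_1 r_2 as required).
One can use the closed form a_n = A r_1^n + B r_2^n, but direct iteration is more reliable:
a_0 = 4, a_1 = 5, a_2 = 13, a_3 = 23, a_4 = 49, a_5 = 95, a_6 = 193, a_7 = 383, a_8 = 769, a_9 = 1535, a_10 = 3073.
So a_10 = 3073.

3073


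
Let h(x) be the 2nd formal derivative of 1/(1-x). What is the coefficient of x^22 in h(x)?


Differentiating 2 times: d^2/dx^2 [1/(1-x)] = 2!/(1-x)^3.
The expansion 1/(1-x)^3 = sum_{k>=0} C(k+2, 2) x^k, so the coefficient of x^n in 2!/(1-x)^3 is 2! * C(n+2, 2).
For n = 22: 2 * C(24, 2) = 2 * 276 = 552

552


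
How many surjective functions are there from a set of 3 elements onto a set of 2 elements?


By inclusion-exclusion on which target elements are missed, the number of surjections from an n-set onto a k-set is
surj(n, k) = sum_{j=0}^{k} (-1)^j C(k, j) (k - j)^n.
Equivalently surj(n, k) = k! * S(n, k), where S(n, k) is the Stirling number of the second kind.
For n = 3, k = 2:
S(3, 2) = 3, so
surj = 2! * 3 = 2 * 3 = 6.

6


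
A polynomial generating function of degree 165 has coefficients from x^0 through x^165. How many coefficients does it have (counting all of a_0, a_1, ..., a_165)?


A polynomial of degree 165 takes the form a_0 + a_1 x + ... + a_165 x^165.
The number of coefficients is 165 + 1 = 166.

166


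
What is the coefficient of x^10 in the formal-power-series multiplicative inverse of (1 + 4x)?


The inverse is 1/(1 + 4x). Apply the geometric identity 1/(1 - y) = sum_{k>=0} y^k with y = -4x:
1/(1 + 4x) = sum_{k>=0} (-4)^k x^k.
So the coefficient of x^10 is (-4)^10 = 1048576.

1048576


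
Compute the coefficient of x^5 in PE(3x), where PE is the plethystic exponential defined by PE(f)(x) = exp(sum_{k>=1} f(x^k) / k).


With f(x) = 3x, the exponent is sum_{k>=1} 3 x^k / k = 3 * (-ln(1 - x)). Exponentiating:
PE(3x) = exp(-3 ln(1 - x)) = 1/(1 - x)^3.
By the negative binomial expansion, [x^n] 1/(1 - x)^3 = C(n + 2, 2).
For n = 5: C(7, 2) = 21.

21


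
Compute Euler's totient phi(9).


phi(n) counts integers in [1, n] coprime to n. Using the multiplicative formula phi(n) = n * prod_{p | n} (1 - 1/p):
9 = 3^2, so
phi(9) = 9 * (1 - 1/3) = 6.

6


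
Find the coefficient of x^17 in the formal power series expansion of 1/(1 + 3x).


Write 1/(1 + c x) = 1/(1 - (-c) x) and apply the geometric-series identity
1/(1 - y) = sum_{k>=0} y^k to get 1/(1 + c x) = sum_{k>=0} (-c)^k x^k.
So the coefficient of x^k is (-c)^k = (-1)^k * c^k.
Here c = 3 and k = 17:
(-3)^17 = -1 * 129140163 = -129140163

-129140163


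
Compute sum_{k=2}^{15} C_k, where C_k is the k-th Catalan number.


C_2 through C_15: 2, 5, 14, 42, 132, 429, 1430, 4862, 16796, 58786, 208012, 742900, 2674440, 9694845
Sum = 2 + 5 + 14 + 42 + 132 + 429 + 1430 + 4862 + 16796 + 58786 + 208012 + 742900 + 2674440 + 9694845
= 13402695

13402695


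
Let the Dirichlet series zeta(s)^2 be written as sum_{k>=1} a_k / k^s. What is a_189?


The Dirichlet convolution of the constant function 1 with itself gives (1 * 1)(k) = sum_{d | k} 1 = d(k), the number of positive divisors of k.
Since zeta(s) = sum_{k>=1} 1/k^s, we have zeta(s)^2 = sum_{k>=1} d(k)/k^s, so a_k = d(k).
For k = 189: the divisors are 1, 3, 7, 9, 21, 27, 63, 189.
Count = 8.

8


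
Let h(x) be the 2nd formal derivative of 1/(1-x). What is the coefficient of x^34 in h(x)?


Differentiating 2 times: d^2/dx^2 [1/(1-x)] = 2!/(1-x)^3.
The expansion 1/(1-x)^3 = sum_{k>=0} C(k+2, 2) x^k, so the coefficient of x^n in 2!/(1-x)^3 is 2! * C(n+2, 2).
For n = 34: 2 * C(36, 2) = 2 * 630 = 1260

1260


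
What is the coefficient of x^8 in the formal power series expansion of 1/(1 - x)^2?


The expansion 1/(1 - x)^r = sum_{k>=0} C(k + r - 1, r - 1) x^k follows from the multiset / negative-binomial theorem (or from repeated differentiation of the geometric series).
For r = 2 and k = 8:
C(9, 1) = 362880 / (1 * 40320) = 9.

9


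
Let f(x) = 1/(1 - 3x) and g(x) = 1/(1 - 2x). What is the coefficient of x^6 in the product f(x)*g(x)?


The coefficient of x^n in f*g is the Cauchy product: sum_{k=0}^{n} a^k * b^(n-k).
With a=3, b=2, n=6:
sum_{k=0}^{6} 3^k * 2^(6-k)
= 2059

2059


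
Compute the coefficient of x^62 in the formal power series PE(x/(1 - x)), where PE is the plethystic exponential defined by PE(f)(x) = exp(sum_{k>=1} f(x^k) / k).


For f(x) = x/(1 - x) we have
sum_{k>=1} f(x^k) / k = sum_{k>=1} (1/k) * x^k / (1 - x^k) = sum_{k, m >= 1} x^(k m) / k,
which after exponentiating simplifies to
PE(x/(1 - x)) = prod_{k>=1} 1 / (1 - x^k).
This is the generating function for the partition function p(n), so the coefficient of x^62 is p(62).
Computing p(62) by dynamic programming over parts 1, 2, ..., 62: p(62) = 1300156.

1300156


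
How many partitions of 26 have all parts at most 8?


Using the generating function (1-x)^(-1)(1-x^2)^(-1)...(1-x^8)^(-1),
the coefficient of x^26 counts these restricted partitions.
Result = 1297

1297


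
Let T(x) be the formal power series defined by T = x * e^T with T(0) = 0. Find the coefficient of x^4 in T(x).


Apply the Lagrange inversion formula: if T = x * phi(T) with phi(t) = e^t, then
[x^n] T = (1/n) [t^(n-1)] phi(t)^n = (1/n) [t^(n-1)] e^(n t) = (1/n) * n^(n-1) / (n-1)! = n^(n-1) / n!.
When c = 1 this is the Cayley count of rooted labeled trees on n vertices, divided by n!.
For n = 4: 4^3 / 4! = 64/24 = 8/3.

8/3


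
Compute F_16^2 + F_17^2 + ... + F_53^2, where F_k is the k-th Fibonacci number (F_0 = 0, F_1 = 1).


There is a standard identity sum_{k=0}^{N} F_k^2 = F_N * F_{N+1} (proved inductively from the telescoping relation F_k^2 = F_k F_{k+1} - F_{k-1} F_k). Then
sum_{k=16}^{53} F_k^2 = F_53 F_54 - F_15 F_16.
Computing: F_53 = 53316291173, F_54 = 86267571272, F_15 = 610, F_16 = 987.
Sum = 53316291173 * 86267571272 - 610 * 987 = 4599466948725481379986.

4599466948725481379986


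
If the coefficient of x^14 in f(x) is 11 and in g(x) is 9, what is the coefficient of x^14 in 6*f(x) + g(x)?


Scalar multiplication scales coefficients: 6 * 11 = 66.
Then add the g coefficient: 66 + 9
= 75

75


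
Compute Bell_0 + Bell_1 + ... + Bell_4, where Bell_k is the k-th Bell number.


Recall Bell_k counts set partitions of a k-set (with Bell_0 = 1 by convention).
Bell_0 through Bell_4: 1, 1, 2, 5, 15
Sum = 1 + 1 + 2 + 5 + 15 = 24.

24


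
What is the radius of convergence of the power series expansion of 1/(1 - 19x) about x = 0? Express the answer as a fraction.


Expanding 1/(1 - 19x) = sum_{k>=0} 19^k x^k, the series converges when |19x| < 1, i.e., |x| < 1/19.
So the radius of convergence is 1/19 = 1/19.

1/19


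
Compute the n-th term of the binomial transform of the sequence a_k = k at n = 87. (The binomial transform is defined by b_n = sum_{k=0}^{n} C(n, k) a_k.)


With a_k = k, b_n = sum_{k=0}^{n} C(n, k) k. Using k * C(n, k) = n * C(n-1, k-1) gives b_n = n * sum_{k>=1} C(n-1, k-1) = n * 2^(n-1).
For n = 87: 87 * 2^86 = 87 * 77371252455336267181195264 = 6731298963614255244763987968.

6731298963614255244763987968


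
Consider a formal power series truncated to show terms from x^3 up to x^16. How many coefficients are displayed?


From x^3 to x^16 inclusive, the count is 16 - 3 + 1 = 14.

14


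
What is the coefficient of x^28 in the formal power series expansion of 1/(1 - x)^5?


The negative binomial / multiset identity is
1/(1 - x)^r = sum_{k>=0} C(k + r - 1, r - 1) x^k.
Here r = 5 and k = 28, so the coefficient is
C(28 + 4, 4) = C(32, 4)
= 35960

35960


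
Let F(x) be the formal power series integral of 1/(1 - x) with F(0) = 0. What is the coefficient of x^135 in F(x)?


1/(1 - x) = sum_{k>=0} x^k. Integrating termwise and using F(0) = 0 gives
F(x) = sum_{k>=0} x^(k+1) / (k+1) = sum_{m>=1} x^m / m = -ln(1 - x).
So the coefficient of x^135 is 1/135 = 1/135.

1/135


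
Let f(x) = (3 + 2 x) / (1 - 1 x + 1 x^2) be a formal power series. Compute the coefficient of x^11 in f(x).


Write f(x) = sum_{k>=0} a_k x^k. Multiplying both sides by 1 - 1 x + 1 x^2 gives
(1 - 1 x + 1 x^2) sum_{k>=0} a_k x^k = 3 + 2 x.
Matching coefficients:
 x^0: a_0 = 3
 x^1: a_1 - 1 a_0 = 2  =>  a_1 = 1*3 + 2 = 5
 x^k (k >= 2): a_k = 1 a_{k-1} - 1 a_{k-2}.
Iterating: a_2 = 2, a_3 = -3, a_4 = -5, a_5 = -2, a_6 = 3, a_7 = 5, a_8 = 2, a_9 = -3, a_10 = -5, a_11 = -2.
So the coefficient of x^11 is -2.

-2


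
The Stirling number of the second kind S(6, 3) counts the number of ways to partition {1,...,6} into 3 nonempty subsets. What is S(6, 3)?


Using the explicit formula S(n,k) = (1/k!) sum_{j=0}^{k} (-1)^(k-j) C(k,j) j^n:
S(6, 3) = 90
Equivalently, S(n,k) is n! times the coefficient of x^n in the EGF (e^x - 1)^k / k!.

90


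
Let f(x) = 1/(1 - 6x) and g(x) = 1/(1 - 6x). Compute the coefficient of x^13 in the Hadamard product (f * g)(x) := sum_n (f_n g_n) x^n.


f has coefficients f_k = 6^k and g has coefficients g_k = 6^k, so the Hadamard product has coefficient (f*g)_k = 6^k * 6^k = 36^k.
For k = 13: 36^13 = 170581728179578208256.

170581728179578208256


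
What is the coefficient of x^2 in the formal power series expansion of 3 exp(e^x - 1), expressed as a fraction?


exp(e^x - 1) is the exponential generating function for the Bell numbers Bell_k: exp(e^x - 1) = sum_{k>=0} Bell_k x^k / k!.
So the coefficient of x^2 in 3 exp(e^x - 1) is 3 Bell_2 / 2!.
Computing: Bell_2 = 2 and 2! = 2, giving
3 * 2/2 = 3.

3


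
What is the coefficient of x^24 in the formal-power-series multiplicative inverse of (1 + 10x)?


The inverse is 1/(1 + 10x). Apply the geometric identity 1/(1 - y) = sum_{k>=0} y^k with y = -10x:
1/(1 + 10x) = sum_{k>=0} (-10)^k x^k.
So the coefficient of x^24 is (-10)^24 = 1000000000000000000000000.

1000000000000000000000000


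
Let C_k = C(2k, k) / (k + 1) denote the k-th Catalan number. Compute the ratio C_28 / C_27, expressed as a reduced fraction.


Using C_k = (2k)! / (k! (k+1)!), the ratio C_{k+1}/C_k simplifies to
C_{k+1}/C_k = [(2k+2)! / ((k+1)! (k+2)!)] * [k! (k+1)! / (2k)!]
 = (2k+2)(2k+1) / ((k+1)(k+2)) = 2(2k+1) / (k+2).
For k = 27: 2(2*27 + 1) / (27 + 2) = 110/29 = 110/29.

110/29


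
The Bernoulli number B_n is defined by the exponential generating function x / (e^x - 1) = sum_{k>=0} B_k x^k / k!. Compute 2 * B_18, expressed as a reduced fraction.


Bernoulli numbers can also be computed recursively via B_0 = 1 and sum_{j=0}^{m} C(m+1, j) B_j = 0 for m >= 1. Odd-index Bernoulli numbers vanish for k >= 3.
Computing B_18 = 43867/798, so 2 * B_18 = 2 * 43867/798 = 43867/399.

43867/399


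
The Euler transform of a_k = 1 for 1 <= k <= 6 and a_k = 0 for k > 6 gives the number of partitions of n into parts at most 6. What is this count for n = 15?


Partitions of 15 into parts at most 6:
Using generating function (1-x)^(-1)(1-x^2)^(-1)...(1-x^6)^(-1),
the coefficient of x^15 = 110

110


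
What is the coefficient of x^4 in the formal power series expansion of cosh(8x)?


The Maclaurin series is cosh(t) = sum_{m>=0} t^(2m) / (2m)!, so substituting t = 8x, only even powers of x are nonzero, with coefficient of x^(2m) equal to 8^(2m) / (2m)!.
For x^4 the coefficient is 8^4/4! = 4096/24 = 512/3.

512/3


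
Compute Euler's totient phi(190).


phi(n) counts integers in [1, n] coprime to n. Using the multiplicative formula phi(n) = n * prod_{p | n} (1 - 1/p):
190 = 2 * 5 * 19, so
phi(190) = 190 * (1 - 1/2) * (1 - 1/5) * (1 - 1/19) = 72.

72


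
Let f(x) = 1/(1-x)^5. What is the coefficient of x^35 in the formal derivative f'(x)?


Differentiate: d/dx [ 1/(1-x)^r ] = r / (1-x)^(r+1).
Here r = 5, so f'(x) = 5 / (1-x)^6.
The expansion of 1/(1-x)^(r+1) has coefficient of x^n equal to C(n+r, r).
So the coefficient of x^35 in f'(x) is
5 * C(40, 5) = 5 * 658008 = 3290040

3290040


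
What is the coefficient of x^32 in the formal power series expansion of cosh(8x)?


The Maclaurin series is cosh(t) = sum_{m>=0} t^(2m) / (2m)!, so substituting t = 8x, only even powers of x are nonzero, with coefficient of x^(2m) equal to 8^(2m) / (2m)!.
For x^32 the coefficient is 8^32/32! = 79228162514264337593543950336/263130836933693530167218012160000000 = 36893488147419103232/122529844256906551386796875.

36893488147419103232/122529844256906551386796875


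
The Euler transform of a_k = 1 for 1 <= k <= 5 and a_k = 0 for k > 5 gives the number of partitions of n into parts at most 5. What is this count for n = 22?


Partitions of 22 into parts at most 5:
Using generating function (1-x)^(-1)(1-x^2)^(-1)...(1-x^5)^(-1),
the coefficient of x^22 = 255

255


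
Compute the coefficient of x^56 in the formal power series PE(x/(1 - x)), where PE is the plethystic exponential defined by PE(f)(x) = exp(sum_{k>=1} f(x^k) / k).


For f(x) = x/(1 - x) we have
sum_{k>=1} f(x^k) / k = sum_{k>=1} (1/k) * x^k / (1 - x^k) = sum_{k, m >= 1} x^(k m) / k,
which after exponentiating simplifies to
PE(x/(1 - x)) = prod_{k>=1} 1 / (1 - x^k).
This is the generating function for the partition function p(n), so the coefficient of x^56 is p(56).
Computing p(56) by dynamic programming over parts 1, 2, ..., 56: p(56) = 526823.

526823


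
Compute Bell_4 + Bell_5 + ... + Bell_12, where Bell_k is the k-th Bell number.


Recall Bell_k counts set partitions of a k-set (with Bell_0 = 1 by convention).
Bell_4 through Bell_12: 15, 52, 203, 877, 4140, 21147, 115975, 678570, 4213597
Sum = 15 + 52 + 203 + 877 + 4140 + 21147 + 115975 + 678570 + 4213597 = 5034576.

5034576


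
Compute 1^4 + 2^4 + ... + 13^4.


This power sum has a closed form given by Faulhaber's formula
sum_{k=1}^{m} k^p = (1 / (p + 1)) * sum_{j=0}^{p} C(p + 1, j) B_j m^(p + 1 - j),
but for small m direct computation is fastest:
1 + 16 + 81 + 256 + 625 + 1296 + 2401 + 4096 + 6561 + 10000 + 14641 + 20736 + 28561 = 89271.

89271


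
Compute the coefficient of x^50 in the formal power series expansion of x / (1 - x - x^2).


Let f(x) = sum_{k>=0} a_k x^k. Multiplying f(x) * (1 - x - x^2) = x and matching coefficients gives a_0 = 0, a_1 = 1, and a_k = a_{k-1} + a_{k-2} for k >= 2. These are the Fibonacci numbers F_k.
Iterating from F_0 = 0, F_1 = 1:
F_0=0, F_1=1, F_2=1, F_3=2, F_4=3, F_5=5, F_6=8, F_7=13, F_8=21, F_9=34, ...
F_50 = 12586269025.

12586269025


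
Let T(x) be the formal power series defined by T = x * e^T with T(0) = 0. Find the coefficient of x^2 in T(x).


Apply the Lagrange inversion formula: if T = x * phi(T) with phi(t) = e^t, then
[x^n] T = (1/n) [t^(n-1)] phi(t)^n = (1/n) [t^(n-1)] e^(n t) = (1/n) * n^(n-1) / (n-1)! = n^(n-1) / n!.
When c = 1 this is the Cayley count of rooted labeled trees on n vertices, divided by n!.
For n = 2: 2^1 / 2! = 2/2 = 1.

1


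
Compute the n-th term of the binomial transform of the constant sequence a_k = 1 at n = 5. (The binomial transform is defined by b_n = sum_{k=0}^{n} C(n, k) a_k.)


With a_k = 1 for all k, b_n = sum_{k=0}^{n} C(n, k) = 2^n by the binomial theorem.
For n = 5: 2^5 = 32.

32


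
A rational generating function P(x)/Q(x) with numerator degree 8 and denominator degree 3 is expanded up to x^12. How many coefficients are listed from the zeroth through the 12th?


Expanding up to x^12 gives the coefficients for x^0, x^1, ..., x^12.
That is 12 + 1 = 13 coefficients in total.

13


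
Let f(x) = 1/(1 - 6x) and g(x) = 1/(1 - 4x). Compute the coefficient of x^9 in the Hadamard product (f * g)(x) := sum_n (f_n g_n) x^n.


f has coefficients f_k = 6^k and g has coefficients g_k = 4^k, so the Hadamard product has coefficient (f*g)_k = 6^k * 4^k = 24^k.
For k = 9: 24^9 = 2641807540224.

2641807540224


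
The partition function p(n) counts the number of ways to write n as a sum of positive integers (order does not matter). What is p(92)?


Using the generating function prod_{k>=1} 1/(1-x^k), we compute p(92).
By dynamic programming over parts 1 through 92:
p(92) = 72533807

72533807


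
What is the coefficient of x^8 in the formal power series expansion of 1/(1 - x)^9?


The negative binomial / multiset identity is
1/(1 - x)^r = sum_{k>=0} C(k + r - 1, r - 1) x^k.
Here r = 9 and k = 8, so the coefficient is
C(8 + 8, 8) = C(16, 8)
= 12870

12870


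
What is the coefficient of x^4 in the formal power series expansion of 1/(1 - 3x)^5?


The general identity 1/(1 - c x)^r = sum_{k>=0} c^k C(k + r - 1, r - 1) x^k follows by substituting y = c x into 1/(1 - y)^r = sum_{k>=0} C(k + r - 1, r - 1) y^k.
For c = 3, r = 5, k = 4:
3^4 * C(8, 4) = 81 * 70 = 5670.

5670


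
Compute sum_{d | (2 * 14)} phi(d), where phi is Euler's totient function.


First, 2 * 14 = 28. One classical identity is sum_{d | n} phi(d) = n (each k in [1, n] has a unique gcd with n, and among the k's with gcd(k, n) = n/d there are phi(d) of them). So the sum equals 28. We also verify directly:
Divisors of 28: 1, 2, 4, 7, 14, 28.
phi values: 1, 1, 2, 6, 6, 12.
Sum = 28.

28


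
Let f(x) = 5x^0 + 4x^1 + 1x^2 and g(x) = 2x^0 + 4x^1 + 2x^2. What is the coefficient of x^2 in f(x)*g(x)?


Cauchy product at x^2:
5*2 + 4*4 + 1*2
= 28

28


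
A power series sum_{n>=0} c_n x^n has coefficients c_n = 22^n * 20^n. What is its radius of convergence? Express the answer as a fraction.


By the root test (Cauchy-Hadamard), the radius is R = 1 / limsup_n |c_n|^(1/n).
Here |c_n|^(1/n) = (22^n * 20^n)^(1/n) = 22 * 20 = 440 for all n.
So R = 1/440 = 1/440.

1/440


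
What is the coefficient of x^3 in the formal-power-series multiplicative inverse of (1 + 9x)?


The inverse is 1/(1 + 9x). Apply the geometric identity 1/(1 - y) = sum_{k>=0} y^k with y = -9x:
1/(1 + 9x) = sum_{k>=0} (-9)^k x^k.
So the coefficient of x^3 is (-9)^3 = -729.

-729


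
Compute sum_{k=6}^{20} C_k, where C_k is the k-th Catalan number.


C_6 through C_20: 132, 429, 1430, 4862, 16796, 58786, 208012, 742900, 2674440, 9694845, 35357670, 129644790, 477638700, 1767263190, 6564120420
Sum = 132 + 429 + 1430 + 4862 + 16796 + 58786 + 208012 + 742900 + 2674440 + 9694845 + 35357670 + 129644790 + 477638700 + 1767263190 + 6564120420
= 8987427402

8987427402


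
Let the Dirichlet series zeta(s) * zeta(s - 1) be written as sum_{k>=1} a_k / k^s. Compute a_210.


Convolution gives a_k = sum_{d | k} d * 1 = sum_{d | k} d = sigma(k), the sum of positive divisors of k.
For k = 210, the divisors are 1, 2, 3, 5, 6, 7, 10, 14, 15, 21, 30, 35, 42, 70, 105, 210, so
sigma(210) = 1 + 2 + 3 + 5 + 6 + 7 + 10 + 14 + 15 + 21 + 30 + 35 + 42 + 70 + 105 + 210 = 576.

576


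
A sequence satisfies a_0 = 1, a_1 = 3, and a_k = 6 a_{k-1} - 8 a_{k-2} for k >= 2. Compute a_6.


The characteristic equation is t^2 - 6 t + 8 = 0, with roots r_1 = 4 and r_2 = 2 (so c_1 = r_1 + r_2, c_2 = -r_1 r_2 as required).
One can use the closed form a_n = A r_1^n + B r_2^n, but direct iteration is more reliable:
a_0 = 1, a_1 = 3, a_2 = 10, a_3 = 36, a_4 = 136, a_5 = 528, a_6 = 2080.
So a_6 = 2080.

2080


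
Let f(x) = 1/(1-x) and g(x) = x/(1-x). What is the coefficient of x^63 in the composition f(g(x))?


First simplify the composition: f(g(x)) = 1/(1 - x/(1-x)) = (1-x)/((1-x) - x) = (1-x)/(1-2x).
Now extract the coefficient. Write (1-x)/(1-2x) = 1/(1-2x) - x/(1-2x).
The coefficient of x^n in 1/(1-2x) is 2^n, and in x/(1-2x) is 2^(n-1) (for n >= 1).
So the coefficient of x^63 is 2^63 - 2^62 = 9223372036854775808 - 4611686018427387904 = 4611686018427387904.

4611686018427387904
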